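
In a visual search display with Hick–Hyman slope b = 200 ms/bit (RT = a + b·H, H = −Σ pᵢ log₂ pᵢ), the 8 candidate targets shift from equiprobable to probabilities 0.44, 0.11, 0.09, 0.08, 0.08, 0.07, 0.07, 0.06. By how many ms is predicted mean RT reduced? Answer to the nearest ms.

90 ms

The RT saving is b·ΔH. Equiprobable H₀ = log₂(8) = 3.0000 bits; with the given probabilities H = 2.5477 bits.
b·(H₀ − H) = 200 × (3.0000 − 2.5477) = 90.45 ms.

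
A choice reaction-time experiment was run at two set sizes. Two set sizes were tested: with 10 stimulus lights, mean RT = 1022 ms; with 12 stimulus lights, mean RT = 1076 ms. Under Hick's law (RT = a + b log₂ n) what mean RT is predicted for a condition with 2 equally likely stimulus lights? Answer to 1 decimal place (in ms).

545.3 ms

With log₂ n on the abscissa the relation is linear; from the two conditions:
  b = (1076 − 1022) / (log₂ 12 − log₂ 10) = 54 / (3.5850 − 3.3219) = 205.296 ms/bit
  a = 1022 − 205.296 × 3.3219 = 340.020 ms
Then RT(2) = 340.020 + 205.296 × log₂ 2 = 340.020 + 205.296 × 1 ≈ 545.317 ms.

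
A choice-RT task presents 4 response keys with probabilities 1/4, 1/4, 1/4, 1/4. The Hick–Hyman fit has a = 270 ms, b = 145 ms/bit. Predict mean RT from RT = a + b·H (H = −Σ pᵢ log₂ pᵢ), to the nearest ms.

560 ms

Each term −pᵢ log₂ pᵢ: 0.25·2 + 0.25·2 + 0.25·2 + 0.25·2; summed, H = 2.000 bits.
Mean RT = a + bH = 270 + 145·2.000 = 560.00 ms.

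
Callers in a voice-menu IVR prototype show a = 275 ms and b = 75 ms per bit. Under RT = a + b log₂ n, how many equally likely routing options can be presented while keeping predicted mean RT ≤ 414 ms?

Information budget: (414 − 275)/75 = 1.8533 bits, so n ≤ 2^1.8533 = 3.613 → at most 3.

3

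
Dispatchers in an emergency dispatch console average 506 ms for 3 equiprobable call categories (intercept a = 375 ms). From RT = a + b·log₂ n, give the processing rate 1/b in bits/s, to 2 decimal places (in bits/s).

Choice component = 506 − 375 = 131 ms over log₂(3) = 1.5850 bits.
b = 131 / 1.5850 = 82.652 ms/bit, so 1/b = 12.099 bits/s.

12.10 bits/s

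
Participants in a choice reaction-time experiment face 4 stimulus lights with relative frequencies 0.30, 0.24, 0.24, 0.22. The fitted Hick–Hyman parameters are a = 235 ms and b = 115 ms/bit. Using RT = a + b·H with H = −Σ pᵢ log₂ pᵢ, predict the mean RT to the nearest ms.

Entropy contributions −pᵢ log₂ pᵢ: 0.5211, 0.4941, 0.4941, 0.4806; sum H = 1.9899 bits.
RT = a + bH = 235 + 115·1.9899 = 463.84 ms.

464 ms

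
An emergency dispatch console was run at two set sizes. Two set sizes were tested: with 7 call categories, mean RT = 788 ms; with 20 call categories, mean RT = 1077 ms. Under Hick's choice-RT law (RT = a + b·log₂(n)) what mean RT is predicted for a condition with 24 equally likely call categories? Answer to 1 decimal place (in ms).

1127.2 ms

RT is linear in log₂ n, so two points fix the line:
  b = (1077 − 788) / (log₂ 20 − log₂ 7) = 289 / (4.3219 − 2.8074) = 190.813 ms/bit
  a = 788 − 190.813 × 2.8074 = 252.321 ms
Then RT(24) = 252.321 + 190.813 × log₂ 24 = 252.321 + 190.813 × 4.5850 ≈ 1127.190 ms.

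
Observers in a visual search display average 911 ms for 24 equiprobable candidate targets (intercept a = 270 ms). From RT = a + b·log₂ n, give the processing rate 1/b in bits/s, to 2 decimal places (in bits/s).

7.15 bits/s

b = (911 − 270)/log₂ 24 = 641/4.5850 = 139.805 ms per bit = 0.13980 s/bit; the reciprocal is 7.153 bits/s.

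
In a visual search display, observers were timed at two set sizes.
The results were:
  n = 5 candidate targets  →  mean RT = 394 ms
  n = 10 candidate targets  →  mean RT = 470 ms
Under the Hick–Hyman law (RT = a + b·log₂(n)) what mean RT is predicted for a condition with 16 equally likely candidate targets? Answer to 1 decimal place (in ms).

521.5 ms

Fit slope and intercept:
  b = (470 − 394) / (log₂ 10 − log₂ 5) = 76 / (3.3219 − 2.3219) = 76.000 ms/bit
  a = 394 − 76.000 × 2.3219 = 217.533 ms
Then RT(16) = 217.533 + 76.000 × log₂ 16 = 217.533 + 76.000 × 4 ≈ 521.533 ms.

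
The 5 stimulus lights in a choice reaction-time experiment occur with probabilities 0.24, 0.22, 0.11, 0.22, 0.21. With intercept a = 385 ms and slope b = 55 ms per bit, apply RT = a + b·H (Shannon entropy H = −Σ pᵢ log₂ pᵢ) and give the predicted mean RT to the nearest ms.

Entropy contributions −pᵢ log₂ pᵢ: 0.4941, 0.4806, 0.3503, 0.4806, 0.4728; sum H = 2.2784 bits.
RT = a + bH = 385 + 55·2.2784 = 510.31 ms.

510 ms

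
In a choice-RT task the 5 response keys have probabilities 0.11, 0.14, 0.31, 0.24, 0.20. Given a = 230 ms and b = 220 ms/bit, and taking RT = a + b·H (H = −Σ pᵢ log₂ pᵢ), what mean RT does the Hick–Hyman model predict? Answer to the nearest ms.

Entropy contributions −pᵢ log₂ pᵢ: 0.3503, 0.3971, 0.5238, 0.4941, 0.4644; sum H = 2.2297 bits.
RT = a + bH = 230 + 220·2.2297 = 720.54 ms.

721 ms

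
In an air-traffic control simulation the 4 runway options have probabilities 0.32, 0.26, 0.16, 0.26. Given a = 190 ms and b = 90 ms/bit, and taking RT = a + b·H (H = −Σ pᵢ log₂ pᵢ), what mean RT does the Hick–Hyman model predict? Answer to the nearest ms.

366 ms

Entropy contributions −pᵢ log₂ pᵢ: 0.5260, 0.5053, 0.4230, 0.5053; sum H = 1.9596 bits.
RT = a + bH = 190 + 90·1.9596 = 366.37 ms.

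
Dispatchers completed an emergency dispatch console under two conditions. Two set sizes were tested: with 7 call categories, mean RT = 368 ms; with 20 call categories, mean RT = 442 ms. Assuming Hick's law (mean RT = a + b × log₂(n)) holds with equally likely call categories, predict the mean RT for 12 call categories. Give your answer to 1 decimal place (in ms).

With log₂ n on the abscissa the relation is linear; from the two conditions:
  b = (442 − 368) / (log₂ 20 − log₂ 7) = 74 / (4.3219 − 2.8074) = 48.859 ms/bit
  a = 368 − 48.859 × 2.8074 = 230.836 ms
Then RT(12) = 230.836 + 48.859 × log₂ 12 = 230.836 + 48.859 × 3.5850 ≈ 405.993 ms.

406.0 ms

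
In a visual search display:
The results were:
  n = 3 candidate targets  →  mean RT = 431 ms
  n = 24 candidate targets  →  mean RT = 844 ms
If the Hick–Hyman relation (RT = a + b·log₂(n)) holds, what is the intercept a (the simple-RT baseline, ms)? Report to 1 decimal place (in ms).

212.8 ms

b = (RT₂ − RT₁)/(log₂ n₂ − log₂ n₁) = (844 − 431)/(4.5850 − 1.5850) = 137.667 ms/bit.
a = RT₁ − b·log₂ n₁ = 431 − 137.667 × 1.5850 = 212.803 ms.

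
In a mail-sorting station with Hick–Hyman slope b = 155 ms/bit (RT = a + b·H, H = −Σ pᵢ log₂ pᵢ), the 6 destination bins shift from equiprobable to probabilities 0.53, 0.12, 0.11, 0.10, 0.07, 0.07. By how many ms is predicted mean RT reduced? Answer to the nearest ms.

Equiprobable entropy H₀ = log₂ 6 = 2.5850 bits.
Skewed entropy H = −Σ pᵢ log₂ pᵢ = 2.0721 bits.
ΔRT = b·(H₀ − H) = 155 × 0.5129 = 79.49 ms.

79 ms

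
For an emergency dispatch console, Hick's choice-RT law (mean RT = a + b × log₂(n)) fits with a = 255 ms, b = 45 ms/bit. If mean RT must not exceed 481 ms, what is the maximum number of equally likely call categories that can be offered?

32

Information budget: (481 − 255)/45 = 5.0222 bits, so n ≤ 2^5.0222 = 32.497 → at most 32.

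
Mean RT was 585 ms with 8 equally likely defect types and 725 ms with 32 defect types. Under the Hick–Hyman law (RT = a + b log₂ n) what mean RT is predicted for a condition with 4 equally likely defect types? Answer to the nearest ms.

Solve the two-equation system in a and b:
  b = (725 − 585) / (log₂ 32 − log₂ 8) = 140 / (5 − 3) = 70 ms/bit
  a = 585 − 70 × 3 = 375 ms
Then RT(4) = 375 + 70 × log₂ 4 = 375 + 70 × 2 ≈ 515.000 ms.

515 ms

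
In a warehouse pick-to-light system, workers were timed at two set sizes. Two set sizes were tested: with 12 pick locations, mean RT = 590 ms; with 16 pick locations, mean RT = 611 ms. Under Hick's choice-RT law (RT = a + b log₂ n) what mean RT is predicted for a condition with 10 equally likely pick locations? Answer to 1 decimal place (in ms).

576.7 ms

RT is linear in log₂ n, so two points fix the line:
  b = (611 − 590) / (log₂ 16 − log₂ 12) = 21 / (4 − 3.5850) = 50.598 ms/bit
  a = 590 − 50.598 × 3.5850 = 408.609 ms
Then RT(10) = 408.609 + 50.598 × log₂ 10 = 408.609 + 50.598 × 3.3219 ≈ 576.691 ms.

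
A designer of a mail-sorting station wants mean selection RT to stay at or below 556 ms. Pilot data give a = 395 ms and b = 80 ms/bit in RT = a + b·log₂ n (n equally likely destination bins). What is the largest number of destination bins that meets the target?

4

Set 395 + 80·log₂ n ≤ 556 → log₂ n ≤ (556 − 395)/80 = 2.0125.
So n ≤ 2^2.0125 = 4.035; the largest integer n is 4.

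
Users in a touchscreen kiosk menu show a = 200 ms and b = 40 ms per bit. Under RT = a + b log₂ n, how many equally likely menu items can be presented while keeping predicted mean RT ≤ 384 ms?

24

Information budget: (384 − 200)/40 = 4.6000 bits, so n ≤ 2^4.6000 = 24.251 → at most 24.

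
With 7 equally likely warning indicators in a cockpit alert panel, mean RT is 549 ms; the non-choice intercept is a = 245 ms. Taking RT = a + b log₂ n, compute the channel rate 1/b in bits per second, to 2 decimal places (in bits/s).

Choice component = 549 − 245 = 304 ms over log₂(7) = 2.8074 bits.
b = 304 / 2.8074 = 108.287 ms/bit, so 1/b = 9.235 bits/s.

9.23 bits/s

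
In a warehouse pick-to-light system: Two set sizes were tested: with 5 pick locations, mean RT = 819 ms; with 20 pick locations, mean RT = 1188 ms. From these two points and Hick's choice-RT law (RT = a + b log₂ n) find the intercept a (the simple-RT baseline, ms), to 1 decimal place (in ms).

Slope: b = (1188 − 819) / (log₂ 20 − log₂ 5) = 369/2.0000 = 184.500 ms/bit.
Intercept: a = 819 − 184.500·log₂(5) = 390.604 ms.

390.6 ms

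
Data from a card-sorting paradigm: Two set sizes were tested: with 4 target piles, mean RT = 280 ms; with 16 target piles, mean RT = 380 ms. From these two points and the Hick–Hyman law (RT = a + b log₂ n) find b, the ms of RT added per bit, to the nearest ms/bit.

The slope on a log₂ axis is (380 − 280) / (4 − 2) = 50 ms/bit.

50 ms/bit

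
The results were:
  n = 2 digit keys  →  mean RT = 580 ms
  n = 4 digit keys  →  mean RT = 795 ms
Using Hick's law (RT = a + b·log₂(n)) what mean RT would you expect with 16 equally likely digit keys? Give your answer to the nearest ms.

1225 ms

Solve the two-equation system in a and b:
  b = (795 − 580) / (log₂ 4 − log₂ 2) = 215 / (2 − 1) = 215 ms/bit
  a = 580 − 215 × 1 = 365 ms
Then RT(16) = 365 + 215 × log₂ 16 = 365 + 215 × 4 ≈ 1225.000 ms.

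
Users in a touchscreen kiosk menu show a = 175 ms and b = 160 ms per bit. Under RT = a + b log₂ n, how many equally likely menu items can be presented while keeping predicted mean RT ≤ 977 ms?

32

Set 175 + 160·log₂ n ≤ 977 → log₂ n ≤ (977 − 175)/160 = 5.0125.
So n ≤ 2^5.0125 = 32.278; the largest integer n is 32.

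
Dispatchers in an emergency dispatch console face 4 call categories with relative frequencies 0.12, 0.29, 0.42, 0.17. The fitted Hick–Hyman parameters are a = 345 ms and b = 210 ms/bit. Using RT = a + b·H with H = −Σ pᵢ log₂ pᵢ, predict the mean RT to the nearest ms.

H = 0.12·log₂(1/0.12) + 0.29·log₂(1/0.29) + 0.42·log₂(1/0.42) + 0.17·log₂(1/0.17) = 1.8452 bits.
RT = 345 + 210 × 1.8452 = 732.49 ms.

732 ms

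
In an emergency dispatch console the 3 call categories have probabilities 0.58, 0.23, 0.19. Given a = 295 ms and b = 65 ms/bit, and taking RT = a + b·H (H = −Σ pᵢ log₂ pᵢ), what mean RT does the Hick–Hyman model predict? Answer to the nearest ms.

H = 0.58·log₂(1/0.58) + 0.23·log₂(1/0.23) + 0.19·log₂(1/0.19) = 1.3987 bits.
RT = 295 + 65 × 1.3987 = 385.92 ms.

386 ms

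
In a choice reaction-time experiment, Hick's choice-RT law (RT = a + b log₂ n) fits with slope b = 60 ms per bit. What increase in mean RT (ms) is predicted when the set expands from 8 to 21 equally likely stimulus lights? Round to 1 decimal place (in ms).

ΔRT = (a + b log₂ n₂) − (a + b log₂ n₁) = b·(log₂ n₂ − log₂ n₁).
log₂(21) − log₂(8) = 4.3923 − 3 = 1.3923.
ΔRT = 60 × 1.3923 = 83.539 ms.

83.5 ms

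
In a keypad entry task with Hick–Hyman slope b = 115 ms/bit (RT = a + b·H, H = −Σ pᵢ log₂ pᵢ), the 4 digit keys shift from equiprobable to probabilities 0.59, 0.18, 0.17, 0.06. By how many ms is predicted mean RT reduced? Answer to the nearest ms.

49 ms

Equiprobable entropy H₀ = log₂ 4 = 2.0000 bits.
Skewed entropy H = −Σ pᵢ log₂ pᵢ = 1.5725 bits.
ΔRT = b·(H₀ − H) = 115 × 0.4275 = 49.16 ms.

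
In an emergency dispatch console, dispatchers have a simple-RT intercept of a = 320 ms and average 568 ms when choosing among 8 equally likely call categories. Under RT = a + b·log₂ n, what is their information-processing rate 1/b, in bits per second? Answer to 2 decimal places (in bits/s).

b = (568 − 320)/log₂ 8 = 248/3 = 82.667 ms per bit = 0.08267 s/bit; the reciprocal is 12.097 bits/s.

12.10 bits/s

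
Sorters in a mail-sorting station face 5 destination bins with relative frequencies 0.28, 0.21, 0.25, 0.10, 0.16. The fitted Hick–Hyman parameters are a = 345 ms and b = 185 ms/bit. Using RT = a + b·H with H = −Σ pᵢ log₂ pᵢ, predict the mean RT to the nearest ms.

Entropy contributions −pᵢ log₂ pᵢ: 0.5142, 0.4728, 0.5000, 0.3322, 0.4230; sum H = 2.2423 bits.
RT = a + bH = 345 + 185·2.2423 = 759.82 ms.

760 ms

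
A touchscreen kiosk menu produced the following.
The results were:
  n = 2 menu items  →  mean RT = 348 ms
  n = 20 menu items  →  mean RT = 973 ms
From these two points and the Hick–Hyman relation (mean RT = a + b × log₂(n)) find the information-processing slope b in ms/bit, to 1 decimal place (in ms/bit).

The slope on a log₂ axis is (973 − 348) / (4.3219 − 1) = 188.144 ms/bit.

188.1 ms/bit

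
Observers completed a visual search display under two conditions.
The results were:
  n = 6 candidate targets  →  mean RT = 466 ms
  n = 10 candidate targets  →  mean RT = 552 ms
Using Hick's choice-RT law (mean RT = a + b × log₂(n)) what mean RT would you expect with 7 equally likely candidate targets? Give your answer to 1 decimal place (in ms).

Fit slope and intercept:
  b = (552 − 466) / (log₂ 10 − log₂ 6) = 86 / (3.3219 − 2.5850) = 116.695 ms/bit
  a = 466 − 116.695 × 2.5850 = 164.349 ms
Then RT(7) = 164.349 + 116.695 × log₂ 7 = 164.349 + 116.695 × 2.8074 ≈ 491.952 ms.

492.0 ms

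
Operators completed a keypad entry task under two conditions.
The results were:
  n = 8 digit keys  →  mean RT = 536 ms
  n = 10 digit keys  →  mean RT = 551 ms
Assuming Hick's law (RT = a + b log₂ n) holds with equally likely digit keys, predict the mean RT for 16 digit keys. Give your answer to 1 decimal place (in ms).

Fit slope and intercept:
  b = (551 − 536) / (log₂ 10 − log₂ 8) = 15 / (3.3219 − 3) = 46.594 ms/bit
  a = 536 − 46.594 × 3 = 396.217 ms
Then RT(16) = 396.217 + 46.594 × log₂ 16 = 396.217 + 46.594 × 4 ≈ 582.594 ms.

582.6 ms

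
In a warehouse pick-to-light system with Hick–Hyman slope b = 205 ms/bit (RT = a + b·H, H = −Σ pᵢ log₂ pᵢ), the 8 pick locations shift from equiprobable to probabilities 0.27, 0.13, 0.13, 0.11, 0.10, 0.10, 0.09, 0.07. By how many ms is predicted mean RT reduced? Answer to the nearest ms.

26 ms

The RT saving is b·ΔH. Equiprobable H₀ = log₂(8) = 3.0000 bits; with the given probabilities H = 2.8712 bits.
b·(H₀ − H) = 205 × (3.0000 − 2.8712) = 26.41 ms.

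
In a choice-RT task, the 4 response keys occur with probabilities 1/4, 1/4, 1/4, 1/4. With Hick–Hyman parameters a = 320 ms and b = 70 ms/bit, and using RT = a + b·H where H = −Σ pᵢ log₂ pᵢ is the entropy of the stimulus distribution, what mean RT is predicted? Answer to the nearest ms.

Each term −pᵢ log₂ pᵢ: 0.25·2 + 0.25·2 + 0.25·2 + 0.25·2; summed, H = 2.000 bits.
Mean RT = a + bH = 320 + 70·2.000 = 460.00 ms.

460 ms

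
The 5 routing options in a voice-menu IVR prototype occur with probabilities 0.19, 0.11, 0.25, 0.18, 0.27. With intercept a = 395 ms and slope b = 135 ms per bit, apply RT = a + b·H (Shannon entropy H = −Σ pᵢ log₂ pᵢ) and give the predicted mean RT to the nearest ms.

700 ms

H = 0.19·log₂(1/0.19) + 0.11·log₂(1/0.11) + 0.25·log₂(1/0.25) + 0.18·log₂(1/0.18) + 0.27·log₂(1/0.27) = 2.2608 bits.
RT = 395 + 135 × 2.2608 = 700.21 ms.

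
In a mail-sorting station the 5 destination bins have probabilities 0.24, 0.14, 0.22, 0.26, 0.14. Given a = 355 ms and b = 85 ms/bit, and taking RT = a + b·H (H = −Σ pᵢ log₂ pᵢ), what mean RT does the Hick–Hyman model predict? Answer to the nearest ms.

Entropy contributions −pᵢ log₂ pᵢ: 0.4941, 0.3971, 0.4806, 0.5053, 0.3971; sum H = 2.2742 bits.
RT = a + bH = 355 + 85·2.2742 = 548.31 ms.

548 ms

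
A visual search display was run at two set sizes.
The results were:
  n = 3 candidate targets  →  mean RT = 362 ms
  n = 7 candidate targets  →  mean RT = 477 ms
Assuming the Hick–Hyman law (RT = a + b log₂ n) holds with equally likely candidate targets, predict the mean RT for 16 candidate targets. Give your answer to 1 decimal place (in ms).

589.2 ms

Fit slope and intercept:
  b = (477 − 362) / (log₂ 7 − log₂ 3) = 115 / (2.8074 − 1.5850) = 94.078 ms/bit
  a = 362 − 94.078 × 1.5850 = 212.890 ms
Then RT(16) = 212.890 + 94.078 × log₂ 16 = 212.890 + 94.078 × 4 ≈ 589.201 ms.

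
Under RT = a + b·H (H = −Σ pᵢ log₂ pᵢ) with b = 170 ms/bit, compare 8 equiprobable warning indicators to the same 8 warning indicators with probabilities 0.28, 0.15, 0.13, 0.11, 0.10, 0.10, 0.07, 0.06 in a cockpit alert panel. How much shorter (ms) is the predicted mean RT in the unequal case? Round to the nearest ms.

Equiprobable entropy H₀ = log₂ 8 = 3.0000 bits.
Skewed entropy H = −Σ pᵢ log₂ pᵢ = 2.8342 bits.
ΔRT = b·(H₀ − H) = 170 × 0.1658 = 28.19 ms.

28 ms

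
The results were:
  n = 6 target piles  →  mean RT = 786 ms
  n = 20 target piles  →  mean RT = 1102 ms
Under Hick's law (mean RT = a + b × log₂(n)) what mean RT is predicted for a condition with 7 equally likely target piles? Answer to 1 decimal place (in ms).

826.5 ms

Fit slope and intercept:
  b = (1102 − 786) / (log₂ 20 − log₂ 6) = 316 / (4.3219 − 2.5850) = 181.926 ms/bit
  a = 786 − 181.926 × 2.5850 = 315.727 ms
Then RT(7) = 315.727 + 181.926 × log₂ 7 = 315.727 + 181.926 × 2.8074 ≈ 826.459 ms.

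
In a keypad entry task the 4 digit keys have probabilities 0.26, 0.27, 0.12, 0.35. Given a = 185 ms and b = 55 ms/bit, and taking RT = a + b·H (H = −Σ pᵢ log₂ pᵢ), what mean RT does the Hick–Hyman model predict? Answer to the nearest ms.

290 ms

Entropy contributions −pᵢ log₂ pᵢ: 0.5053, 0.5100, 0.3671, 0.5301; sum H = 1.9125 bits.
RT = a + bH = 185 + 55·1.9125 = 290.19 ms.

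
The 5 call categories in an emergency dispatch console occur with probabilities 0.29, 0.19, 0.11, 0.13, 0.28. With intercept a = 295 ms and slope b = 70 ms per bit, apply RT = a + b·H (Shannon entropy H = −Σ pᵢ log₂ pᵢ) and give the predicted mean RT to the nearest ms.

450 ms

H = 0.29·log₂(1/0.29) + 0.19·log₂(1/0.19) + 0.11·log₂(1/0.11) + 0.13·log₂(1/0.13) + 0.28·log₂(1/0.28) = 2.2203 bits.
RT = 295 + 70 × 2.2203 = 450.42 ms.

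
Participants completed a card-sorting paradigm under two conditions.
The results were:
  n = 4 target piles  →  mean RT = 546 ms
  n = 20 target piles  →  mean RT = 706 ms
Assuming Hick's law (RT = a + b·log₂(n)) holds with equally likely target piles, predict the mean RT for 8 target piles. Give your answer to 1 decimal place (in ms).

614.9 ms

Solve the two-equation system in a and b:
  b = (706 − 546) / (log₂ 20 − log₂ 4) = 160 / (4.3219 − 2) = 68.908 ms/bit
  a = 546 − 68.908 × 2 = 408.184 ms
Then RT(8) = 408.184 + 68.908 × log₂ 8 = 408.184 + 68.908 × 3 ≈ 614.908 ms.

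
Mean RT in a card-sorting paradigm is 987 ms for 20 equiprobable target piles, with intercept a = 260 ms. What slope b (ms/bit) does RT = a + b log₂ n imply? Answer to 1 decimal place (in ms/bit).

log₂(20) = 4.3219 bits.
b = (RT − a)/log₂ n = (987 − 260) / 4.3219 = 168.212 ms/bit.

168.2 ms/bit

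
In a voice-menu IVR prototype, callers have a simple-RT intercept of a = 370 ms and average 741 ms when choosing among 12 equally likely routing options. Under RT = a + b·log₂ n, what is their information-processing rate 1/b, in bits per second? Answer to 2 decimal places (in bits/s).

Choice component = 741 − 370 = 371 ms over log₂(12) = 3.5850 bits.
b = 371 / 3.5850 = 103.488 ms/bit, so 1/b = 9.663 bits/s.

9.66 bits/s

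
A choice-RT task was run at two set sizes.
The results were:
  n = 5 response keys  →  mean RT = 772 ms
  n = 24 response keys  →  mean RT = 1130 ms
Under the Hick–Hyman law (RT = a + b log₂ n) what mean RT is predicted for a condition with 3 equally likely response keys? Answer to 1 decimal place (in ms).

655.4 ms

RT is linear in log₂ n, so two points fix the line:
  b = (1130 − 772) / (log₂ 24 − log₂ 5) = 358 / (4.5850 − 2.3219) = 158.195 ms/bit
  a = 772 − 158.195 × 2.3219 = 404.683 ms
Then RT(3) = 404.683 + 158.195 × log₂ 3 = 404.683 + 158.195 × 1.5850 ≈ 655.416 ms.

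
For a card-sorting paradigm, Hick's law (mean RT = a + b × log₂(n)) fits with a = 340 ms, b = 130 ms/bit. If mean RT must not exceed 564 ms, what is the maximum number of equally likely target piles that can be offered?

3

Set 340 + 130·log₂ n ≤ 564 → log₂ n ≤ (564 − 340)/130 = 1.7231.
So n ≤ 2^1.7231 = 3.301; the largest integer n is 3.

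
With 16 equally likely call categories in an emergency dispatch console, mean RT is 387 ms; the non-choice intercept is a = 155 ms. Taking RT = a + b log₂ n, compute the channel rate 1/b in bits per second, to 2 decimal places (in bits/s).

17.24 bits/s

Choice component = 387 − 155 = 232 ms over log₂(16) = 4 bits.
b = 232 / 4 = 58.000 ms/bit, so 1/b = 17.241 bits/s.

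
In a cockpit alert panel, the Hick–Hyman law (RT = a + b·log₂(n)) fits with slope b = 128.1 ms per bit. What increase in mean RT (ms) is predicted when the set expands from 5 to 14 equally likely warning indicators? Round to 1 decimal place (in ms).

190.3 ms

The intercept a cancels: ΔRT = b·(log₂ n₂ − log₂ n₁) = b·log₂(n₂/n₁).
log₂(14) − log₂(5) = 3.8074 − 2.3219 = 1.4854.
ΔRT = 128.1 × 1.4854 = 190.283 ms.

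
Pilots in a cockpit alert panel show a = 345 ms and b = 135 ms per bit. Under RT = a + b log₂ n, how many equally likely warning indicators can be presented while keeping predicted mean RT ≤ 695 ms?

Information budget: (695 − 345)/135 = 2.5926 bits, so n ≤ 2^2.5926 = 6.032 → at most 6.

6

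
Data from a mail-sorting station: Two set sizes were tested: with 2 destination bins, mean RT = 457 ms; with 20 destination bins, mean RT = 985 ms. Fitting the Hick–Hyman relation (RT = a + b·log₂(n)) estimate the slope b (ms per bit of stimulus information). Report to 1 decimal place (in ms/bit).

158.9 ms/bit

The slope on a log₂ axis is (985 − 457) / (4.3219 − 1) = 158.944 ms/bit.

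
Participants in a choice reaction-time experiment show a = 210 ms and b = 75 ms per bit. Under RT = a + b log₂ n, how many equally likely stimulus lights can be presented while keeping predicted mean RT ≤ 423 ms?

75·log₂ n ≤ 423 − 210 = 213, giving log₂ n ≤ 2.8400 and n ≤ 7.160. The largest whole number is 7.

7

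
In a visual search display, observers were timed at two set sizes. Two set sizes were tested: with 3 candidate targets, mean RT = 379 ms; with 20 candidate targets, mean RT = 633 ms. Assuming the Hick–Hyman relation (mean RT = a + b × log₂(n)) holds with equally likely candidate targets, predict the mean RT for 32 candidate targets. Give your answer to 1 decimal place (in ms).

RT is linear in log₂ n, so two points fix the line:
  b = (633 − 379) / (log₂ 20 − log₂ 3) = 254 / (4.3219 − 1.5850) = 92.804 ms/bit
  a = 379 − 92.804 × 1.5850 = 231.910 ms
Then RT(32) = 231.910 + 92.804 × log₂ 32 = 231.910 + 92.804 × 5 ≈ 695.927 ms.

695.9 ms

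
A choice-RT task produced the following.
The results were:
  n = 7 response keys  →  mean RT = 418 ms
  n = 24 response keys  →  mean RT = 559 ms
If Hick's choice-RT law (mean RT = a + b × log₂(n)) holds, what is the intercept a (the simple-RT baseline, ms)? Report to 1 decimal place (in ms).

195.3 ms

Slope: b = (559 − 418) / (log₂ 24 − log₂ 7) = 141/1.7776 = 79.320 ms/bit.
Intercept: a = 418 − 79.320·log₂(7) = 195.320 ms.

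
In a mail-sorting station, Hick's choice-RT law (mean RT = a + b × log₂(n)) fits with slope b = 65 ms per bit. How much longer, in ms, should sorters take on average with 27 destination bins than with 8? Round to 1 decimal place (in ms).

Only the slope matters, since a is common to both: ΔRT = b·log₂(n₂/n₁).
log₂(27) − log₂(8) = 4.7549 − 3 = 1.7549.
ΔRT = 65 × 1.7549 = 114.068 ms.

114.1 ms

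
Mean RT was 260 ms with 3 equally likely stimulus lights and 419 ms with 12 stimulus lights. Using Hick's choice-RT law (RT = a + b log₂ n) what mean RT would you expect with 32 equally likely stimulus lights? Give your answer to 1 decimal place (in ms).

RT is linear in log₂ n, so two points fix the line:
  b = (419 − 260) / (log₂ 12 − log₂ 3) = 159 / (3.5850 − 1.5850) = 79.500 ms/bit
  a = 260 − 79.500 × 1.5850 = 133.995 ms
Then RT(32) = 133.995 + 79.500 × log₂ 32 = 133.995 + 79.500 × 5 ≈ 531.495 ms.

531.5 ms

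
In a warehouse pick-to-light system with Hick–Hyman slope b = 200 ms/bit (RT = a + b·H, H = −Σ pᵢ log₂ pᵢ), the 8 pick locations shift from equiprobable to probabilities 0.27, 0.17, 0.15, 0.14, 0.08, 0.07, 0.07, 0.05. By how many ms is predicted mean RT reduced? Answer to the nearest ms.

41 ms

The RT saving is b·ΔH. Equiprobable H₀ = log₂(8) = 3.0000 bits; with the given probabilities H = 2.7970 bits.
b·(H₀ − H) = 200 × (3.0000 − 2.7970) = 40.60 ms.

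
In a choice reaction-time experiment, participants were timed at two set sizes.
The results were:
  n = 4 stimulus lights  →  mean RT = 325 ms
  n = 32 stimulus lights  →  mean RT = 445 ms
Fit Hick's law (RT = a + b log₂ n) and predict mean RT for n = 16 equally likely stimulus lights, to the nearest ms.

405 ms

RT is linear in log₂ n, so two points fix the line:
  b = (445 − 325) / (log₂ 32 − log₂ 4) = 120 / (5 − 2) = 40 ms/bit
  a = 325 − 40 × 2 = 245 ms
Then RT(16) = 245 + 40 × log₂ 16 = 245 + 40 × 4 ≈ 405.000 ms.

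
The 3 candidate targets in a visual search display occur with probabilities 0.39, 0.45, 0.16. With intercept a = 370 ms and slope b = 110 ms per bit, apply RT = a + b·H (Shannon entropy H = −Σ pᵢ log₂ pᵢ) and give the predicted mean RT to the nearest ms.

H = 0.39·log₂(1/0.39) + 0.45·log₂(1/0.45) + 0.16·log₂(1/0.16) = 1.4712 bits.
RT = 370 + 110 × 1.4712 = 531.83 ms.

532 ms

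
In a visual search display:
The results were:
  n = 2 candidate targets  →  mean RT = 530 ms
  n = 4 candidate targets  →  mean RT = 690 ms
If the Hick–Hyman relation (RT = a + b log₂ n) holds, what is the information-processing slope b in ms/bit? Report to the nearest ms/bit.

160 ms/bit

b = (RT₂ − RT₁)/(log₂ n₂ − log₂ n₁) = (690 − 530)/(2 − 1) = 160 ms/bit.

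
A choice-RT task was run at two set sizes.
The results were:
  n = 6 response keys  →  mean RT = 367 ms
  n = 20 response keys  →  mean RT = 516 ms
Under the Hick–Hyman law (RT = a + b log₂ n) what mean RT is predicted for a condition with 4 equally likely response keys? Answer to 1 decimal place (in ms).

Solve the two-equation system in a and b:
  b = (516 − 367) / (log₂ 20 − log₂ 6) = 149 / (4.3219 − 2.5850) = 85.782 ms/bit
  a = 367 − 85.782 × 2.5850 = 145.257 ms
Then RT(4) = 145.257 + 85.782 × log₂ 4 = 145.257 + 85.782 × 2 ≈ 316.821 ms.

316.8 ms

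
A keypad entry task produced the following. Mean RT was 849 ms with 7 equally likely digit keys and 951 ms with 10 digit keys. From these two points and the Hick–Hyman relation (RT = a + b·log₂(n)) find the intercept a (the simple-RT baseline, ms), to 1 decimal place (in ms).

292.5 ms

b = (RT₂ − RT₁)/(log₂ n₂ − log₂ n₁) = (951 − 849)/(3.3219 − 2.8074) = 198.223 ms/bit.
Intercept: a = 849 − 198.223·log₂(7) = 292.519 ms.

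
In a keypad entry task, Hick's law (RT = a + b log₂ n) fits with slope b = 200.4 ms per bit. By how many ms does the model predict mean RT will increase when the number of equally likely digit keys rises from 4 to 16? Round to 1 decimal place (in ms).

The intercept a cancels: ΔRT = b·(log₂ n₂ − log₂ n₁) = b·log₂(n₂/n₁).
log₂(16) − log₂(4) = log₂(16/4) = log₂(4) = 2.
ΔRT = 200.4 × 2.0000 = 400.800 ms.

400.8 ms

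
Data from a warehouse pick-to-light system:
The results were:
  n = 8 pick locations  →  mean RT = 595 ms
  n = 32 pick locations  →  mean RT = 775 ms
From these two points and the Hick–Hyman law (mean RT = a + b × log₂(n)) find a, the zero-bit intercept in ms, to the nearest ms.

b = (RT₂ − RT₁)/(log₂ n₂ − log₂ n₁) = (775 − 595)/(5 − 3) = 90 ms/bit.
a = RT₁ − b·log₂ n₁ = 595 − 90 × 3 = 325.000 ms.

325 ms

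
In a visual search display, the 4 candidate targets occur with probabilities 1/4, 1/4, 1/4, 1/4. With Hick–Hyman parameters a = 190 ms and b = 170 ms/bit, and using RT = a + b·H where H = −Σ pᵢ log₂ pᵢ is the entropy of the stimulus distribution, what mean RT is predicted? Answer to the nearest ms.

H = −Σ pᵢ log₂ pᵢ = 0.25·2 + 0.25·2 + 0.25·2 + 0.25·2 = 2.000 bits.
RT = 190 + 170 × 2.000 = 530.00 ms.

530 ms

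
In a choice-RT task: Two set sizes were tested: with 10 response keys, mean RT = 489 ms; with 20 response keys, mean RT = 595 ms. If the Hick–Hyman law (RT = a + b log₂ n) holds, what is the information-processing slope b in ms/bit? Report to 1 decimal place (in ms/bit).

The slope on a log₂ axis is (595 − 489) / (4.3219 − 3.3219) = 106.000 ms/bit.

106.0 ms/bit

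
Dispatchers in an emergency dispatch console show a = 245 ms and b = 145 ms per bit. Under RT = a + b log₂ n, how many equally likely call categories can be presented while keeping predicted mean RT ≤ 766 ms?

145·log₂ n ≤ 766 − 245 = 521, giving log₂ n ≤ 3.5931 and n ≤ 12.068. The largest whole number is 12.

12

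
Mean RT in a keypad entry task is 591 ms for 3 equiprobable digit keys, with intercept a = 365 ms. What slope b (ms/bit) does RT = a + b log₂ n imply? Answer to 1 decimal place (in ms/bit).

log₂(3) = 1.5850 bits.
b = (RT − a)/log₂ n = (591 − 365) / 1.5850 = 142.590 ms/bit.

142.6 ms/bit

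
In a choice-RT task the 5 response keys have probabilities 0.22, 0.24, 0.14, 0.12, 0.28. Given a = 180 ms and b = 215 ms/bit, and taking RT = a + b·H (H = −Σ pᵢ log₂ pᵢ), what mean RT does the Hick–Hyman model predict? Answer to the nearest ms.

H = 0.22·log₂(1/0.22) + 0.24·log₂(1/0.24) + 0.14·log₂(1/0.14) + 0.12·log₂(1/0.12) + 0.28·log₂(1/0.28) = 2.2531 bits.
RT = 180 + 215 × 2.2531 = 664.42 ms.

664 ms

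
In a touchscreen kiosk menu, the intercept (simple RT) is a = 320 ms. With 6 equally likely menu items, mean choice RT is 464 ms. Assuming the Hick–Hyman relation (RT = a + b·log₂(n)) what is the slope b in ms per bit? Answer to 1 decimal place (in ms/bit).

6 alternatives carry log₂ 6 = 2.5850 bits; the choice cost is 464 − 320 = 144 ms, so b = 144/2.5850 = 55.707 ms/bit.

55.7 ms/bit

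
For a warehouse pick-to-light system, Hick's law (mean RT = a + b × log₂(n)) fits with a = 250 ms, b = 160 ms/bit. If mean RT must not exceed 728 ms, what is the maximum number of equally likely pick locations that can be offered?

7

Information budget: (728 − 250)/160 = 2.9875 bits, so n ≤ 2^2.9875 = 7.931 → at most 7.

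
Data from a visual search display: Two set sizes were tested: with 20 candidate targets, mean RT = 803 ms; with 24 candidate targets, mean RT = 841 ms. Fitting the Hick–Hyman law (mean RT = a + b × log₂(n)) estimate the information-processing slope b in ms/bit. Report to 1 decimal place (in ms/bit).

144.5 ms/bit

The slope on a log₂ axis is (841 − 803) / (4.5850 − 4.3219) = 144.468 ms/bit.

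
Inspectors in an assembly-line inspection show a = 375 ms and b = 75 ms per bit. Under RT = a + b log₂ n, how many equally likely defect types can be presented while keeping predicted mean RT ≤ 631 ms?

Information budget: (631 − 375)/75 = 3.4133 bits, so n ≤ 2^3.4133 = 10.654 → at most 10.

10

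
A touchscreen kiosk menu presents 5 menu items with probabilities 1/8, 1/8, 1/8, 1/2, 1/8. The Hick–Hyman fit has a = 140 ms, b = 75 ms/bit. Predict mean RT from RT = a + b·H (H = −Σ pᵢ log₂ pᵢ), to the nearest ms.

290 ms

H = −Σ pᵢ log₂ pᵢ = 0.125·3 + 0.125·3 + 0.125·3 + 0.5·1 + 0.125·3 = 2.000 bits.
RT = 140 + 75 × 2.000 = 290.00 ms.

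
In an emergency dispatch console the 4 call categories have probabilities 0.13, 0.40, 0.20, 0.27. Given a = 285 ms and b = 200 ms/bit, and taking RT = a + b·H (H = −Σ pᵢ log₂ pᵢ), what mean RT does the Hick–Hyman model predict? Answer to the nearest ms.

662 ms

Entropy contributions −pᵢ log₂ pᵢ: 0.3826, 0.5288, 0.4644, 0.5100; sum H = 1.8858 bits.
RT = a + bH = 285 + 200·1.8858 = 662.16 ms.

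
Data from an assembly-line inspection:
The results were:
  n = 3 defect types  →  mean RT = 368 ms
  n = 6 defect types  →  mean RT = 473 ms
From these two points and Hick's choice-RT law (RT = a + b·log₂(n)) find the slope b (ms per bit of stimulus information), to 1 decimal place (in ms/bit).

105.0 ms/bit

Slope: b = (473 − 368) / (log₂ 6 − log₂ 3) = 105/1.0000 = 105.000 ms/bit.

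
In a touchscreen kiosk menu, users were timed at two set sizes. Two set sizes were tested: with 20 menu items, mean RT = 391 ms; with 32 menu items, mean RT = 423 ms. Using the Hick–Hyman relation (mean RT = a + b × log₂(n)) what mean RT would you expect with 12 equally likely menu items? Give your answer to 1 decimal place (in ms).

Fit slope and intercept:
  b = (423 − 391) / (log₂ 32 − log₂ 20) = 32 / (5 − 4.3219) = 47.193 ms/bit
  a = 391 − 47.193 × 4.3219 = 187.037 ms
Then RT(12) = 187.037 + 47.193 × log₂ 12 = 187.037 + 47.193 × 3.5850 ≈ 356.221 ms.

356.2 ms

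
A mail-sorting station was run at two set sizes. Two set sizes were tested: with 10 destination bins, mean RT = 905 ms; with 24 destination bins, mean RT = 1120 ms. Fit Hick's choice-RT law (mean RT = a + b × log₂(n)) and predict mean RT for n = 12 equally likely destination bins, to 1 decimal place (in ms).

949.8 ms

With log₂ n on the abscissa the relation is linear; from the two conditions:
  b = (1120 − 905) / (log₂ 24 − log₂ 10) = 215 / (4.5850 − 3.3219) = 170.225 ms/bit
  a = 905 − 170.225 × 3.3219 = 339.525 ms
Then RT(12) = 339.525 + 170.225 × log₂ 12 = 339.525 + 170.225 × 3.5850 ≈ 949.775 ms.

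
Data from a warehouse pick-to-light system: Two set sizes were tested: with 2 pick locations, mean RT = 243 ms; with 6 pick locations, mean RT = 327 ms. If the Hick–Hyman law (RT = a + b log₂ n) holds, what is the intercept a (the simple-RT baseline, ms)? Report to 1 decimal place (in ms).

190.0 ms

Slope: b = (327 − 243) / (log₂ 6 − log₂ 2) = 84/1.5850 = 52.998 ms/bit.
a = RT₁ − b·log₂ n₁ = 243 − 52.998 × 1 = 190.002 ms.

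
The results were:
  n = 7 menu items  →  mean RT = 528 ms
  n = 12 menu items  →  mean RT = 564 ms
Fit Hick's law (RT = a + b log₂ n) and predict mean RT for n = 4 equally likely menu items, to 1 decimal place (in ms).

490.6 ms

RT is linear in log₂ n, so two points fix the line:
  b = (564 − 528) / (log₂ 12 − log₂ 7) = 36 / (3.5850 − 2.8074) = 46.296 ms/bit
  a = 528 − 46.296 × 2.8074 = 398.031 ms
Then RT(4) = 398.031 + 46.296 × log₂ 4 = 398.031 + 46.296 × 2 ≈ 490.623 ms.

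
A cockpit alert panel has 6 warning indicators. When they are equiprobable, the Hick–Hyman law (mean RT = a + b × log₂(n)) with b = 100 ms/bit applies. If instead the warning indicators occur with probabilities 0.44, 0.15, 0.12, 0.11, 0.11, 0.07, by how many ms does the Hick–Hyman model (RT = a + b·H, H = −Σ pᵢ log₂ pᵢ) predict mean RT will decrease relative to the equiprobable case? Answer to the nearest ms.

32 ms

Equiprobable entropy H₀ = log₂ 6 = 2.5850 bits.
Skewed entropy H = −Σ pᵢ log₂ pᵢ = 2.2679 bits.
ΔRT = b·(H₀ − H) = 100 × 0.3171 = 31.71 ms.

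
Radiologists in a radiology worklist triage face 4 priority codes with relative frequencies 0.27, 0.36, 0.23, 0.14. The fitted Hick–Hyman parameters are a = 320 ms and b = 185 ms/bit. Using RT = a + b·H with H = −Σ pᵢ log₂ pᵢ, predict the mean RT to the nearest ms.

676 ms

Entropy contributions −pᵢ log₂ pᵢ: 0.5100, 0.5306, 0.4877, 0.3971; sum H = 1.9254 bits.
RT = a + bH = 320 + 185·1.9254 = 676.20 ms.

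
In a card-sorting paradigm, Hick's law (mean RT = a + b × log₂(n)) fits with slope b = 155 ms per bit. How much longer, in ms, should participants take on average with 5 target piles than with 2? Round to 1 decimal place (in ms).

ΔRT = (a + b log₂ n₂) − (a + b log₂ n₁) = b·(log₂ n₂ − log₂ n₁).
log₂(5) − log₂(2) = 2.3219 − 1 = 1.3219.
ΔRT = 155 × 1.3219 = 204.899 ms.

204.9 ms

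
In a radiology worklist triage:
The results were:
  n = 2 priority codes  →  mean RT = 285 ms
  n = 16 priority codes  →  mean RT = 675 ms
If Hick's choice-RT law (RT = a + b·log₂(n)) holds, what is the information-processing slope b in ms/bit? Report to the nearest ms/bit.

130 ms/bit

b = (RT₂ − RT₁)/(log₂ n₂ − log₂ n₁) = (675 − 285)/(4 − 1) = 130 ms/bit.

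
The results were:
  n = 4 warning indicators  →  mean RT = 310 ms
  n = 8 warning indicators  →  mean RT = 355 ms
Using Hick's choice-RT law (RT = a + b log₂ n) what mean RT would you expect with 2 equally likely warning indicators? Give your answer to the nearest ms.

265 ms

Solve the two-equation system in a and b:
  b = (355 − 310) / (log₂ 8 − log₂ 4) = 45 / (3 − 2) = 45 ms/bit
  a = 310 − 45 × 2 = 220 ms
Then RT(2) = 220 + 45 × log₂ 2 = 220 + 45 × 1 ≈ 265.000 ms.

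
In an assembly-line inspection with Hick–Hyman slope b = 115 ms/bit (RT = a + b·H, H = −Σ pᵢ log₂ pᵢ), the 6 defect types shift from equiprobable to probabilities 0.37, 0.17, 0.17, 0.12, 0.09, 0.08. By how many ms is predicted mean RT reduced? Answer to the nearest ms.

25 ms

The RT saving is b·ΔH. Equiprobable H₀ = log₂(6) = 2.5850 bits; with the given probabilities H = 2.3711 bits.
b·(H₀ − H) = 115 × (2.5850 − 2.3711) = 24.59 ms.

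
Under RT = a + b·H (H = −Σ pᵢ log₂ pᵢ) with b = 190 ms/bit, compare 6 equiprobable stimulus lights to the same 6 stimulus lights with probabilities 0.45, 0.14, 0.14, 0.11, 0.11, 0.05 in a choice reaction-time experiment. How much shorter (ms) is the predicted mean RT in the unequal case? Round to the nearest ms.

68 ms

The RT saving is b·ΔH. Equiprobable H₀ = log₂(6) = 2.5850 bits; with the given probabilities H = 2.2293 bits.
b·(H₀ − H) = 190 × (2.5850 − 2.2293) = 67.58 ms.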